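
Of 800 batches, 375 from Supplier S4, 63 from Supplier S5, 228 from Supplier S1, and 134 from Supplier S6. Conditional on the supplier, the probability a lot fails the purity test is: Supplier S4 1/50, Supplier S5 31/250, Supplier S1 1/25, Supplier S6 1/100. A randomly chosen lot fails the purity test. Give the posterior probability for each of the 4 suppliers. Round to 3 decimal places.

Supplier S4 0.291, Supplier S5 0.303, Supplier S1 0.354, Supplier S6 0.052

Prior × likelihood for each hypothesis:
  Supplier S4: 0.46875 × 0.02 = 0.009375
  Supplier S5: 0.07875 × 0.124 = 0.009765
  Supplier S1: 0.285 × 0.04 = 0.0114
  Supplier S6: 0.1675 × 0.01 = 0.001675
Normalizing constant = 0.032215.
P(Supplier S4 | off-spec) = 0.009375/0.032215 ≈ 0.291
P(Supplier S5 | off-spec) = 0.009765/0.032215 ≈ 0.303
P(Supplier S1 | off-spec) = 0.0114/0.032215 ≈ 0.354
P(Supplier S6 | off-spec) = 0.001675/0.032215 ≈ 0.052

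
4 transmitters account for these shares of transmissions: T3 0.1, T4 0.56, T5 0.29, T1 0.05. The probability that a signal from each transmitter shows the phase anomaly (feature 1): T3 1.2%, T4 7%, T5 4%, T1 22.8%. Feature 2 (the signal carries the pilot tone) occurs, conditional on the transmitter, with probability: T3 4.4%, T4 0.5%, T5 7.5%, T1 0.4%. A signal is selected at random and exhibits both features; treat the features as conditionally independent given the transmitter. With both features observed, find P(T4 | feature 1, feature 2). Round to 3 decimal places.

0.168

Compute prior × likelihood for every hypothesis:
  T3: 0.1 × 0.012 × 0.044 = 0.0000528
  T4: 0.56 × 0.07 × 0.005 = 0.000196
  T5: 0.29 × 0.04 × 0.075 = 0.00087
  T1: 0.05 × 0.228 × 0.004 = 0.0000456
Sum = 0.0011644.
P(T4 | evidence) = 0.000196 / 0.0011644 ≈ 0.168.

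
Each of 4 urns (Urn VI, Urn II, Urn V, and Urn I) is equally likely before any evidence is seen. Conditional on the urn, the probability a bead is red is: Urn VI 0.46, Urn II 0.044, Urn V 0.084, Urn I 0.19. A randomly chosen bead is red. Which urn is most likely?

With a uniform prior (1/4 each), posterior ∝ likelihood:
  Urn VI: 0.46
  Urn II: 0.044
  Urn V: 0.084
  Urn I: 0.19
Normalizing constant = 0.778.
Largest term belongs to Urn VI, so Urn VI is most probable.

Urn VI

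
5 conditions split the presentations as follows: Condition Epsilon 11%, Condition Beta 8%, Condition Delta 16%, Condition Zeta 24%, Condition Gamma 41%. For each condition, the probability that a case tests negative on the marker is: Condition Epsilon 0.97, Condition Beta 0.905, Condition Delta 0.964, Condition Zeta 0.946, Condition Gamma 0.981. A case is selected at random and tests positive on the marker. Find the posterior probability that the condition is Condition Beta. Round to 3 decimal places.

Taking complements, P(marker-positive | each) = Condition Epsilon 0.03, Condition Beta 0.095, Condition Delta 0.036, Condition Zeta 0.054, Condition Gamma 0.019.
Unnormalized posteriors (prior × likelihood):
  Condition Epsilon: 0.11 × 0.03 = 0.0033
  Condition Beta: 0.08 × 0.095 = 0.0076
  Condition Delta: 0.16 × 0.036 = 0.00576
  Condition Zeta: 0.24 × 0.054 = 0.01296
  Condition Gamma: 0.41 × 0.019 = 0.00779
Total = 0.03741.
P(Condition Beta | evidence) = 0.0076 / 0.03741 ≈ 0.203.

0.203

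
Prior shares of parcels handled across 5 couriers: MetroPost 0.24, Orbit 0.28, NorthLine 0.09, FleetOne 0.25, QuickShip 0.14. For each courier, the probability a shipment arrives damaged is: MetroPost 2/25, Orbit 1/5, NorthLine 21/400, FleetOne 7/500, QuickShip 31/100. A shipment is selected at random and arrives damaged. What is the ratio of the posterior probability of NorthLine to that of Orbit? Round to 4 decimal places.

0.0844

Unnormalized posteriors (prior × likelihood):
  MetroPost: 0.24 × 0.08 = 0.0192
  Orbit: 0.28 × 0.2 = 0.056
  NorthLine: 0.09 × 0.0525 = 0.004725
  FleetOne: 0.25 × 0.014 = 0.0035
  QuickShip: 0.14 × 0.31 = 0.0434
Total = 0.126825.
The ratio is 0.004725 / 0.056 (the normalizer cancels) = 0.0844.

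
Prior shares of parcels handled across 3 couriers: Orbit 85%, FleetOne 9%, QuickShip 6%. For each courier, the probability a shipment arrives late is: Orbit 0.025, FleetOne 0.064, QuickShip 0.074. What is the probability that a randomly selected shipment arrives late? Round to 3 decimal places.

Unnormalized posteriors (prior × likelihood):
  Orbit: 0.85 × 0.025 = 0.02125
  FleetOne: 0.09 × 0.064 = 0.00576
  QuickShip: 0.06 × 0.074 = 0.00444
P(late) = 0.02125 + 0.00576 + 0.00444 = 0.03145 → 0.031.

0.031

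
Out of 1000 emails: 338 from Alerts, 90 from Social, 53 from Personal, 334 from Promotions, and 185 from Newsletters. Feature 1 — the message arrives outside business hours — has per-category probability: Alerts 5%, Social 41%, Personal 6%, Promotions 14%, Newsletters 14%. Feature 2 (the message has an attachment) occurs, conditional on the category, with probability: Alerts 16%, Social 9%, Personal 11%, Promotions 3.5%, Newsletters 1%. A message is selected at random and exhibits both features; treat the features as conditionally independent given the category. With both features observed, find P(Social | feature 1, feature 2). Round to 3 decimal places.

Compute prior × likelihood for every hypothesis:
  Alerts: 0.338 × 0.05 × 0.16 = 0.002704
  Social: 0.09 × 0.41 × 0.09 = 0.003321
  Personal: 0.053 × 0.06 × 0.11 = 0.0003498
  Promotions: 0.334 × 0.14 × 0.035 = 0.0016366
  Newsletters: 0.185 × 0.14 × 0.01 = 0.000259
Total = 0.0082704.
P(Social | evidence) = 0.003321 / 0.0082704 ≈ 0.402.

0.402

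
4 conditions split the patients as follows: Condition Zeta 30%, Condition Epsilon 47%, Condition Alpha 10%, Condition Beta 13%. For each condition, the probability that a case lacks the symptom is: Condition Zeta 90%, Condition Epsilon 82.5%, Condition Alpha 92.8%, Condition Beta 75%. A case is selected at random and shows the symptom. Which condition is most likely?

Condition Epsilon

Taking complements, P(symptomatic | each) = Condition Zeta 0.1, Condition Epsilon 0.175, Condition Alpha 0.072, Condition Beta 0.25.
By Bayes' rule, posterior ∝ prior × likelihood:
  Condition Zeta: 0.3 × 0.1 = 0.03
  Condition Epsilon: 0.47 × 0.175 = 0.08225
  Condition Alpha: 0.1 × 0.072 = 0.0072
  Condition Beta: 0.13 × 0.25 = 0.0325
Sum = 0.15195.
Largest term belongs to Condition Epsilon, so Condition Epsilon is most probable.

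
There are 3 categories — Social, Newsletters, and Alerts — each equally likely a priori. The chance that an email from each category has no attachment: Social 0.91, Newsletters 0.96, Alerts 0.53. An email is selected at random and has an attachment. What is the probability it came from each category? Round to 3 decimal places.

Taking complements, P(attachment | each) = Social 0.09, Newsletters 0.04, Alerts 0.47.
With a uniform prior (1/3 each), posterior ∝ likelihood:
  Social: 0.09
  Newsletters: 0.04
  Alerts: 0.47
Normalizing constant = 0.6.
P(Social | attachment) = 0.09/0.6 ≈ 0.150
P(Newsletters | attachment) = 0.04/0.6 ≈ 0.067
P(Alerts | attachment) = 0.47/0.6 ≈ 0.783

Social 0.150, Newsletters 0.067, Alerts 0.783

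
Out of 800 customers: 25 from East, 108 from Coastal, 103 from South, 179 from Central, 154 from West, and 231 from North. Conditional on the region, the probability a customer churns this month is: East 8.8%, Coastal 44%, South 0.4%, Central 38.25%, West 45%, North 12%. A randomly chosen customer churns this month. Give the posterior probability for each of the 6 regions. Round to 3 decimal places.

East 0.010, Coastal 0.220, South 0.002, Central 0.318, West 0.321, North 0.129

Compute prior × likelihood for every hypothesis:
  East: 0.03125 × 0.088 = 0.00275
  Coastal: 0.135 × 0.44 = 0.0594
  South: 0.12875 × 0.004 = 0.000515
  Central: 0.22375 × 0.3825 = 0.085584375
  West: 0.1925 × 0.45 = 0.086625
  North: 0.28875 × 0.12 = 0.03465
Sum = 0.269524375.
P(East | churn) = 0.00275/0.269524375 ≈ 0.010
P(Coastal | churn) = 0.0594/0.269524375 ≈ 0.220
P(South | churn) = 0.000515/0.269524375 ≈ 0.002
P(Central | churn) = 0.085584375/0.269524375 ≈ 0.318
P(West | churn) = 0.086625/0.269524375 ≈ 0.321
P(North | churn) = 0.03465/0.269524375 ≈ 0.129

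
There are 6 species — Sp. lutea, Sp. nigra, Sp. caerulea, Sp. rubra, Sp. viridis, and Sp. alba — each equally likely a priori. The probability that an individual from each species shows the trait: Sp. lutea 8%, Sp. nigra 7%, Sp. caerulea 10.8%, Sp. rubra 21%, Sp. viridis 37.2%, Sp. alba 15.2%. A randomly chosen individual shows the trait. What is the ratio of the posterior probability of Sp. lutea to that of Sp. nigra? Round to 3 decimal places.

1.143

With a uniform prior (1/6 each), posterior ∝ likelihood:
  Sp. lutea: 0.08
  Sp. nigra: 0.07
  Sp. caerulea: 0.108
  Sp. rubra: 0.21
  Sp. viridis: 0.372
  Sp. alba: 0.152
Total = 0.992.
The ratio is 0.08 / 0.07 (the normalizer cancels) = 1.143.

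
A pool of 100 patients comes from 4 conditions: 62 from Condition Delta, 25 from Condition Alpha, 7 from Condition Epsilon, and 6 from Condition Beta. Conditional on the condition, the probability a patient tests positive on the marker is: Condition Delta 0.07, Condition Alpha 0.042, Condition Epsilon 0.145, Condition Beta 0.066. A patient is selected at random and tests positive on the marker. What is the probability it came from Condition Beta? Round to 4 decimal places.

Prior × likelihood for each hypothesis:
  Condition Delta: 0.62 × 0.07 = 0.0434
  Condition Alpha: 0.25 × 0.042 = 0.0105
  Condition Epsilon: 0.07 × 0.145 = 0.01015
  Condition Beta: 0.06 × 0.066 = 0.00396
Total = 0.06801.
P(Condition Beta | evidence) = 0.00396 / 0.06801 ≈ 0.0582.

0.0582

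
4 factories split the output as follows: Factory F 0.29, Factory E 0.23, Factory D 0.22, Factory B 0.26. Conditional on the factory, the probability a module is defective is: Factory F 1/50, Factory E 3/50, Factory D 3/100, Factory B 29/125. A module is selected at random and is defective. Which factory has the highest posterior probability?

By Bayes' rule, posterior ∝ prior × likelihood:
  Factory F: 0.29 × 0.02 = 0.0058
  Factory E: 0.23 × 0.06 = 0.0138
  Factory D: 0.22 × 0.03 = 0.0066
  Factory B: 0.26 × 0.232 = 0.06032
Normalizing constant = 0.08652.
Largest term belongs to Factory B, so Factory B is most probable.

Factory B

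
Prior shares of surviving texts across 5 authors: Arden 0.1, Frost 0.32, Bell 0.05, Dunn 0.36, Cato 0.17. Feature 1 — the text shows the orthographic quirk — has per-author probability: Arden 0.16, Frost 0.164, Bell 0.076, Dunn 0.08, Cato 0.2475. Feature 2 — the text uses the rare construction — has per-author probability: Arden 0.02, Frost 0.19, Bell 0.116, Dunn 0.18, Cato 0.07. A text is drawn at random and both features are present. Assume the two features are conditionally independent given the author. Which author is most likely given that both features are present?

Prior × likelihood for each hypothesis:
  Arden: 0.1 × 0.16 × 0.02 = 0.00032
  Frost: 0.32 × 0.164 × 0.19 = 0.0099712
  Bell: 0.05 × 0.076 × 0.116 = 0.0004408
  Dunn: 0.36 × 0.08 × 0.18 = 0.005184
  Cato: 0.17 × 0.2475 × 0.07 = 0.00294525
Total = 0.01886125.
Largest term belongs to Frost, so Frost is most probable.

Frost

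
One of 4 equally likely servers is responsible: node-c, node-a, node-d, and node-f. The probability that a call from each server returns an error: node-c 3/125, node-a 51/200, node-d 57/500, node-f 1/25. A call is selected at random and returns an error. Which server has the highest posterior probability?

node-a

With a uniform prior (1/4 each), posterior ∝ likelihood:
  node-c: 0.024
  node-a: 0.255
  node-d: 0.114
  node-f: 0.04
Sum = 0.433.
Largest term belongs to node-a, so node-a is most probable.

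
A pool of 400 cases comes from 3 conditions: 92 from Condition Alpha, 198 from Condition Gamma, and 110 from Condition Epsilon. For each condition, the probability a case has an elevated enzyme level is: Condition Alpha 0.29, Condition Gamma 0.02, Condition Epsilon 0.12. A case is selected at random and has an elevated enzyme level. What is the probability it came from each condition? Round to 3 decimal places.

Compute prior × likelihood for every hypothesis:
  Condition Alpha: 0.23 × 0.29 = 0.0667
  Condition Gamma: 0.495 × 0.02 = 0.0099
  Condition Epsilon: 0.275 × 0.12 = 0.033
Total = 0.1096.
P(Condition Alpha | elevated) = 0.0667/0.1096 ≈ 0.609
P(Condition Gamma | elevated) = 0.0099/0.1096 ≈ 0.090
P(Condition Epsilon | elevated) = 0.033/0.1096 ≈ 0.301

Condition Alpha 0.609, Condition Gamma 0.090, Condition Epsilon 0.301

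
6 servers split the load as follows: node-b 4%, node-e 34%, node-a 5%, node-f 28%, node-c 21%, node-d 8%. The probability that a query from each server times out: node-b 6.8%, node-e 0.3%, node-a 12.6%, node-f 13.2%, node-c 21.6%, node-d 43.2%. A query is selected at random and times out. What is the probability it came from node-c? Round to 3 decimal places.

By Bayes' rule, posterior ∝ prior × likelihood:
  node-b: 0.04 × 0.068 = 0.00272
  node-e: 0.34 × 0.003 = 0.00102
  node-a: 0.05 × 0.126 = 0.0063
  node-f: 0.28 × 0.132 = 0.03696
  node-c: 0.21 × 0.216 = 0.04536
  node-d: 0.08 × 0.432 = 0.03456
Sum = 0.12692.
P(node-c | evidence) = 0.04536 / 0.12692 ≈ 0.357.

0.357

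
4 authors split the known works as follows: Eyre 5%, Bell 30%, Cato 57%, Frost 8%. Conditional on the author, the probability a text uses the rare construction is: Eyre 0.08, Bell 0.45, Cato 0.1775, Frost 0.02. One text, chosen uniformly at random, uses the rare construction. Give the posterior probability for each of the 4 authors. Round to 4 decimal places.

Prior × likelihood for each hypothesis:
  Eyre: 0.05 × 0.08 = 0.004
  Bell: 0.3 × 0.45 = 0.135
  Cato: 0.57 × 0.1775 = 0.101175
  Frost: 0.08 × 0.02 = 0.0016
Total = 0.241775.
P(Eyre | rare-form) = 0.004/0.241775 ≈ 0.0165
P(Bell | rare-form) = 0.135/0.241775 ≈ 0.5584
P(Cato | rare-form) = 0.101175/0.241775 ≈ 0.4185
P(Frost | rare-form) = 0.0016/0.241775 ≈ 0.0066

Eyre 0.0165, Bell 0.5584, Cato 0.4185, Frost 0.0066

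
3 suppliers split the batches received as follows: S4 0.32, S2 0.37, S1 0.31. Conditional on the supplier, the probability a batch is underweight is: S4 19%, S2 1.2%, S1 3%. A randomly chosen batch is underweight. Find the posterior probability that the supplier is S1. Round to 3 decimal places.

Prior × likelihood for each hypothesis:
  S4: 0.32 × 0.19 = 0.0608
  S2: 0.37 × 0.012 = 0.00444
  S1: 0.31 × 0.03 = 0.0093
Normalizing constant = 0.07454.
P(S1 | evidence) = 0.0093 / 0.07454 ≈ 0.125.

0.125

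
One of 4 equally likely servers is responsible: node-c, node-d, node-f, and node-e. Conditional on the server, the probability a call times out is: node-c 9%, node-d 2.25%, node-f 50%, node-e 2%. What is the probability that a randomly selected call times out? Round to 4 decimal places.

0.1581

Since the prior is uniform, the posterior is proportional to the likelihood:
  node-c: 0.09
  node-d: 0.0225
  node-f: 0.5
  node-e: 0.02
P(timeout) = (1/4) × (0.09 + 0.0225 + 0.5 + 0.02) = 0.6325/4 ≈ 0.1581.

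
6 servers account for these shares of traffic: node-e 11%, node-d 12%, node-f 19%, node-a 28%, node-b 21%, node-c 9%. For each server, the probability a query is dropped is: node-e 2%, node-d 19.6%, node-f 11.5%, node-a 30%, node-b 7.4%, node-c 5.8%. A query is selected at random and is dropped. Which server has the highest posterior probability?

node-a

Unnormalized posteriors (prior × likelihood):
  node-e: 0.11 × 0.02 = 0.0022
  node-d: 0.12 × 0.196 = 0.02352
  node-f: 0.19 × 0.115 = 0.02185
  node-a: 0.28 × 0.3 = 0.084
  node-b: 0.21 × 0.074 = 0.01554
  node-c: 0.09 × 0.058 = 0.00522
Normalizing constant = 0.15233.
Largest term belongs to node-a, so node-a is most probable.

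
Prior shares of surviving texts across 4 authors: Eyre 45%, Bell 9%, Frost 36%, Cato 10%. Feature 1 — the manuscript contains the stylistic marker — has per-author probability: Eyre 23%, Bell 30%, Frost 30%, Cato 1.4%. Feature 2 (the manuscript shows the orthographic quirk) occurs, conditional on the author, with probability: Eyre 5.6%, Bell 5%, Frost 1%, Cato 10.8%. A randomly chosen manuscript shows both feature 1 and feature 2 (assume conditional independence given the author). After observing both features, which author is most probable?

By Bayes' rule, posterior ∝ prior × likelihood:
  Eyre: 0.45 × 0.23 × 0.056 = 0.005796
  Bell: 0.09 × 0.3 × 0.05 = 0.00135
  Frost: 0.36 × 0.3 × 0.01 = 0.00108
  Cato: 0.1 × 0.014 × 0.108 = 0.0001512
Total = 0.0083772.
Largest term belongs to Eyre, so Eyre is most probable.

Eyre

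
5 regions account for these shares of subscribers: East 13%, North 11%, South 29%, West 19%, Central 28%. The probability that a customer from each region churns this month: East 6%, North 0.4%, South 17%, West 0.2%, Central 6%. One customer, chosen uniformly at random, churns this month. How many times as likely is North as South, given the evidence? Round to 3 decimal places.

0.009

By Bayes' rule, posterior ∝ prior × likelihood:
  East: 0.13 × 0.06 = 0.0078
  North: 0.11 × 0.004 = 0.00044
  South: 0.29 × 0.17 = 0.0493
  West: 0.19 × 0.002 = 0.00038
  Central: 0.28 × 0.06 = 0.0168
Sum = 0.07472.
The ratio is 0.00044 / 0.0493 (the normalizer cancels) = 0.009.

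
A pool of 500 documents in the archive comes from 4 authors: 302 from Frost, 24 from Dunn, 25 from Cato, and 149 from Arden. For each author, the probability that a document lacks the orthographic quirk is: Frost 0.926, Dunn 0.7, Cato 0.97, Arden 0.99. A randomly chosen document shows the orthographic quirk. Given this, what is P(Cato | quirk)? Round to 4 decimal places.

Taking complements, P(quirk | each) = Frost 0.074, Dunn 0.3, Cato 0.03, Arden 0.01.
Unnormalized posteriors (prior × likelihood):
  Frost: 0.604 × 0.074 = 0.044696
  Dunn: 0.048 × 0.3 = 0.0144
  Cato: 0.05 × 0.03 = 0.0015
  Arden: 0.298 × 0.01 = 0.00298
Sum = 0.063576.
P(Cato | evidence) = 0.0015 / 0.063576 ≈ 0.0236.

0.0236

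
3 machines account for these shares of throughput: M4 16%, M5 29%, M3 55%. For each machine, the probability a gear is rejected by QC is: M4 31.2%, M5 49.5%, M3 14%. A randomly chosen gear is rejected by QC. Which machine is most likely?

By Bayes' rule, posterior ∝ prior × likelihood:
  M4: 0.16 × 0.312 = 0.04992
  M5: 0.29 × 0.495 = 0.14355
  M3: 0.55 × 0.14 = 0.077
Total = 0.27047.
Largest term belongs to M5, so M5 is most probable.

M5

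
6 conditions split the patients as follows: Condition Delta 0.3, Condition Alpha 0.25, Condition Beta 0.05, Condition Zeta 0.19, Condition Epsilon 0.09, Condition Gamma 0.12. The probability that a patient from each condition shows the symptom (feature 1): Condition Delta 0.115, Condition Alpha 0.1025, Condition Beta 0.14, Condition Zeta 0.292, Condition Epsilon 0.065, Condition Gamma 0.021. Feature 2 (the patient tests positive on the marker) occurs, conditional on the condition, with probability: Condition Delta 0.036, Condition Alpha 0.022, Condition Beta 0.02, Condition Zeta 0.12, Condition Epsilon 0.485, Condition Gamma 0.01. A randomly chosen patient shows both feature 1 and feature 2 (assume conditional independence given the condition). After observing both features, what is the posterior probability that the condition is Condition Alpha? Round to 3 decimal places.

0.049

Unnormalized posteriors (prior × likelihood):
  Condition Delta: 0.3 × 0.115 × 0.036 = 0.001242
  Condition Alpha: 0.25 × 0.1025 × 0.022 = 0.00056375
  Condition Beta: 0.05 × 0.14 × 0.02 = 0.00014
  Condition Zeta: 0.19 × 0.292 × 0.12 = 0.0066576
  Condition Epsilon: 0.09 × 0.065 × 0.485 = 0.00283725
  Condition Gamma: 0.12 × 0.021 × 0.01 = 0.0000252
Sum = 0.0114658.
P(Condition Alpha | evidence) = 0.00056375 / 0.0114658 ≈ 0.049.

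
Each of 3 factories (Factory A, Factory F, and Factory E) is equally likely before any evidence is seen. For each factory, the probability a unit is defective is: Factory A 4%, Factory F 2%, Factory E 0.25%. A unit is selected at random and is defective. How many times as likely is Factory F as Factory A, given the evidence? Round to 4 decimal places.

With a uniform prior (1/3 each), posterior ∝ likelihood:
  Factory A: 0.04
  Factory F: 0.02
  Factory E: 0.0025
Sum = 0.0625.
The ratio is 0.02 / 0.04 (the normalizer cancels) = 0.5000.

0.5000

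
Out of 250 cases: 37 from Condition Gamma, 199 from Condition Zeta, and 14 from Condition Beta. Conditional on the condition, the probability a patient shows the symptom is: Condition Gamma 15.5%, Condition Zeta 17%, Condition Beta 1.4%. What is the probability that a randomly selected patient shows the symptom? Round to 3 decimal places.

0.159

Unnormalized posteriors (prior × likelihood):
  Condition Gamma: 0.148 × 0.155 = 0.02294
  Condition Zeta: 0.796 × 0.17 = 0.13532
  Condition Beta: 0.056 × 0.014 = 0.000784
P(symptomatic) = 0.02294 + 0.13532 + 0.000784 = 0.159044 → 0.159.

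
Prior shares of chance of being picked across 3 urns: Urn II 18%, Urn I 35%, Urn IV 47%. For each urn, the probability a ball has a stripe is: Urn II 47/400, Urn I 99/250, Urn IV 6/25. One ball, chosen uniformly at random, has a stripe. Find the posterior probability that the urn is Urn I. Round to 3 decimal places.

Prior × likelihood for each hypothesis:
  Urn II: 0.18 × 0.1175 = 0.02115
  Urn I: 0.35 × 0.396 = 0.1386
  Urn IV: 0.47 × 0.24 = 0.1128
Normalizing constant = 0.27255.
P(Urn I | evidence) = 0.1386 / 0.27255 ≈ 0.509.

0.509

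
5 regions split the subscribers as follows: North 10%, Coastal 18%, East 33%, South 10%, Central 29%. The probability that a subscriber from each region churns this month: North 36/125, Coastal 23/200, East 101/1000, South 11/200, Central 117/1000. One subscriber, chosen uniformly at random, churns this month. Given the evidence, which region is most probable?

Central

By Bayes' rule, posterior ∝ prior × likelihood:
  North: 0.1 × 0.288 = 0.0288
  Coastal: 0.18 × 0.115 = 0.0207
  East: 0.33 × 0.101 = 0.03333
  South: 0.1 × 0.055 = 0.0055
  Central: 0.29 × 0.117 = 0.03393
Normalizing constant = 0.12226.
Largest term belongs to Central, so Central is most probable.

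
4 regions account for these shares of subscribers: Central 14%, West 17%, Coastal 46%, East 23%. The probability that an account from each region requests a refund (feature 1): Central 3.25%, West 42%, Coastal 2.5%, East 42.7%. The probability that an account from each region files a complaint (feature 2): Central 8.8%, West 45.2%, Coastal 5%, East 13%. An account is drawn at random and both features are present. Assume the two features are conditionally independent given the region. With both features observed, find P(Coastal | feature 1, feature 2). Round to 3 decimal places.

0.012

Prior × likelihood for each hypothesis:
  Central: 0.14 × 0.0325 × 0.088 = 0.0004004
  West: 0.17 × 0.42 × 0.452 = 0.0322728
  Coastal: 0.46 × 0.025 × 0.05 = 0.000575
  East: 0.23 × 0.427 × 0.13 = 0.0127673
Sum = 0.0460155.
P(Coastal | evidence) = 0.000575 / 0.0460155 ≈ 0.012.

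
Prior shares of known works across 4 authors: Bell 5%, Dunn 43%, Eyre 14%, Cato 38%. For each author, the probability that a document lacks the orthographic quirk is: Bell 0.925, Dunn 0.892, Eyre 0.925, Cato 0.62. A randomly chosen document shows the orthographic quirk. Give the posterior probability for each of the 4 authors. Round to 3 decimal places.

Bell 0.018, Dunn 0.226, Eyre 0.051, Cato 0.704

Taking complements, P(quirk | each) = Bell 0.075, Dunn 0.108, Eyre 0.075, Cato 0.38.
Compute prior × likelihood for every hypothesis:
  Bell: 0.05 × 0.075 = 0.00375
  Dunn: 0.43 × 0.108 = 0.04644
  Eyre: 0.14 × 0.075 = 0.0105
  Cato: 0.38 × 0.38 = 0.1444
Sum = 0.20509.
P(Bell | quirk) = 0.00375/0.20509 ≈ 0.018
P(Dunn | quirk) = 0.04644/0.20509 ≈ 0.226
P(Eyre | quirk) = 0.0105/0.20509 ≈ 0.051
P(Cato | quirk) = 0.1444/0.20509 ≈ 0.704
(Check: 0.018+0.226+0.051+0.704 = 0.999.)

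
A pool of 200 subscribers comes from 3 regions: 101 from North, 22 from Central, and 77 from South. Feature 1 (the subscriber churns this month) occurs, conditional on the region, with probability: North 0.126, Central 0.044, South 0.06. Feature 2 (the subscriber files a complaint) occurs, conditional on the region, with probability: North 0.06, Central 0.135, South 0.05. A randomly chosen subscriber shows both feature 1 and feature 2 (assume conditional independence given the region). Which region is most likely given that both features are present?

Prior × likelihood for each hypothesis:
  North: 0.505 × 0.126 × 0.06 = 0.0038178
  Central: 0.11 × 0.044 × 0.135 = 0.0006534
  South: 0.385 × 0.06 × 0.05 = 0.001155
Total = 0.0056262.
Largest term belongs to North, so North is most probable.

North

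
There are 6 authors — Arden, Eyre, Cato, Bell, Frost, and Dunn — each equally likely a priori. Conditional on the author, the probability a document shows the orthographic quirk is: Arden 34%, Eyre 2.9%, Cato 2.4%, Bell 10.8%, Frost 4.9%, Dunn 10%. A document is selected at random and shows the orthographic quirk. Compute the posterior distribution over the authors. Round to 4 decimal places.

Since the prior is uniform, the posterior is proportional to the likelihood:
  Arden: 0.34
  Eyre: 0.029
  Cato: 0.024
  Bell: 0.108
  Frost: 0.049
  Dunn: 0.1
Total = 0.65.
P(Arden | quirk) = 0.34/0.65 ≈ 0.5231
P(Eyre | quirk) = 0.029/0.65 ≈ 0.0446
P(Cato | quirk) = 0.024/0.65 ≈ 0.0369
P(Bell | quirk) = 0.108/0.65 ≈ 0.1662
P(Frost | quirk) = 0.049/0.65 ≈ 0.0754
P(Dunn | quirk) = 0.1/0.65 ≈ 0.1538
(Check: 0.5231+0.0446+0.0369+0.1662+0.0754+0.1538 = 1.0000.)

Arden 0.5231, Eyre 0.0446, Cato 0.0369, Bell 0.1662, Frost 0.0754, Dunn 0.1538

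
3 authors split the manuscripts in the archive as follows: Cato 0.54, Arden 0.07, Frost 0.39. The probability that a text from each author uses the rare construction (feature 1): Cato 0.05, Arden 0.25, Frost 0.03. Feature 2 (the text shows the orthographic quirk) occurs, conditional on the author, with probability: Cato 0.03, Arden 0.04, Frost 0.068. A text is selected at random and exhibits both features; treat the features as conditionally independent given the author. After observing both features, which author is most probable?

Prior × likelihood for each hypothesis:
  Cato: 0.54 × 0.05 × 0.03 = 0.00081
  Arden: 0.07 × 0.25 × 0.04 = 0.0007
  Frost: 0.39 × 0.03 × 0.068 = 0.0007956
Total = 0.0023056.
Largest term belongs to Cato, so Cato is most probable.

Cato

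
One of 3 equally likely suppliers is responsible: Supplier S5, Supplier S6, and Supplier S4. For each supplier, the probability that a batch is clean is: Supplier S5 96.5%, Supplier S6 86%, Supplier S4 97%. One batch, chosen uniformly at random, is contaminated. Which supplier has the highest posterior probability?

Taking complements, P(contaminated | each) = Supplier S5 0.035, Supplier S6 0.14, Supplier S4 0.03.
Since the prior is uniform, the posterior is proportional to the likelihood:
  Supplier S5: 0.035
  Supplier S6: 0.14
  Supplier S4: 0.03
Normalizing constant = 0.205.
Largest term belongs to Supplier S6, so Supplier S6 is most probable.

Supplier S6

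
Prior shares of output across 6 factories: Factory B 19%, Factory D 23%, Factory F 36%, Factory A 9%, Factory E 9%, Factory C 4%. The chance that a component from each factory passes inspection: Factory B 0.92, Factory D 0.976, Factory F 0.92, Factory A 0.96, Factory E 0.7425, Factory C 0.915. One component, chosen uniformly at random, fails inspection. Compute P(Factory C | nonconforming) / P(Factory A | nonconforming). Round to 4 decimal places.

Taking complements, P(nonconforming | each) = Factory B 0.08, Factory D 0.024, Factory F 0.08, Factory A 0.04, Factory E 0.2575, Factory C 0.085.
By Bayes' rule, posterior ∝ prior × likelihood:
  Factory B: 0.19 × 0.08 = 0.0152
  Factory D: 0.23 × 0.024 = 0.00552
  Factory F: 0.36 × 0.08 = 0.0288
  Factory A: 0.09 × 0.04 = 0.0036
  Factory E: 0.09 × 0.2575 = 0.023175
  Factory C: 0.04 × 0.085 = 0.0034
Sum = 0.079695.
The ratio is 0.0034 / 0.0036 (the normalizer cancels) = 0.9444.

0.9444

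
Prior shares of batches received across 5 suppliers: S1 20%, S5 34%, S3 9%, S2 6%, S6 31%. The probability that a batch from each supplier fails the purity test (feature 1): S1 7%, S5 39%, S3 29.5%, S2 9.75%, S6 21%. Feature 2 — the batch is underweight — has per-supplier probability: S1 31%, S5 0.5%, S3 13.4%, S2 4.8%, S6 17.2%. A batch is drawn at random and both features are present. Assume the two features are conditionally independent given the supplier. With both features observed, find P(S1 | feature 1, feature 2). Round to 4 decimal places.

Compute prior × likelihood for every hypothesis:
  S1: 0.2 × 0.07 × 0.31 = 0.00434
  S5: 0.34 × 0.39 × 0.005 = 0.000663
  S3: 0.09 × 0.295 × 0.134 = 0.0035577
  S2: 0.06 × 0.0975 × 0.048 = 0.0002808
  S6: 0.31 × 0.21 × 0.172 = 0.0111972
Normalizing constant = 0.0200387.
P(S1 | evidence) = 0.00434 / 0.0200387 ≈ 0.2166.

0.2166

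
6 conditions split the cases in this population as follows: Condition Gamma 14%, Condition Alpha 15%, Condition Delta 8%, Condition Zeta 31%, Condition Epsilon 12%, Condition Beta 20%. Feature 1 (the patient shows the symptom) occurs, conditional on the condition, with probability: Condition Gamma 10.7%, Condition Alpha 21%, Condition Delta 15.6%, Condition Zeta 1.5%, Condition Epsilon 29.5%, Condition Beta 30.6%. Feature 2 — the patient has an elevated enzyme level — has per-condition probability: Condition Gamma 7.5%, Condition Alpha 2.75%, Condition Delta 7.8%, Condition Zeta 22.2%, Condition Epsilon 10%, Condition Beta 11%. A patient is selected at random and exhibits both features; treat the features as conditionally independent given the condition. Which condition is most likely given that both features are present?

Condition Beta

Prior × likelihood for each hypothesis:
  Condition Gamma: 0.14 × 0.107 × 0.075 = 0.0011235
  Condition Alpha: 0.15 × 0.21 × 0.0275 = 0.00086625
  Condition Delta: 0.08 × 0.156 × 0.078 = 0.00097344
  Condition Zeta: 0.31 × 0.015 × 0.222 = 0.0010323
  Condition Epsilon: 0.12 × 0.295 × 0.1 = 0.00354
  Condition Beta: 0.2 × 0.306 × 0.11 = 0.006732
Normalizing constant = 0.01426749.
Largest term belongs to Condition Beta, so Condition Beta is most probable.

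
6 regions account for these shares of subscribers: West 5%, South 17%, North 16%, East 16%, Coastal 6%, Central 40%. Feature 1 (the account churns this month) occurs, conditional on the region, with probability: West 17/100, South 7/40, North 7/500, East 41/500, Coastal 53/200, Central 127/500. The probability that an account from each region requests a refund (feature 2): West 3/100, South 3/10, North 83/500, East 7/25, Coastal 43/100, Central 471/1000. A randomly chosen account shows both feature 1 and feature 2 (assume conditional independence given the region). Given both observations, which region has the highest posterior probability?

Central

Prior × likelihood for each hypothesis:
  West: 0.05 × 0.17 × 0.03 = 0.000255
  South: 0.17 × 0.175 × 0.3 = 0.008925
  North: 0.16 × 0.014 × 0.166 = 0.00037184
  East: 0.16 × 0.082 × 0.28 = 0.0036736
  Coastal: 0.06 × 0.265 × 0.43 = 0.006837
  Central: 0.4 × 0.254 × 0.471 = 0.0478536
Sum = 0.06791604.
Largest term belongs to Central, so Central is most probable.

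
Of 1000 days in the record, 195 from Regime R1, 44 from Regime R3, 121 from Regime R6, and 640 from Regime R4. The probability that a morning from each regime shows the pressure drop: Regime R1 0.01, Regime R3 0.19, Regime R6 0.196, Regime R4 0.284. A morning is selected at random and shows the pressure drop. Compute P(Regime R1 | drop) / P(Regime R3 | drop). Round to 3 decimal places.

Prior × likelihood for each hypothesis:
  Regime R1: 0.195 × 0.01 = 0.00195
  Regime R3: 0.044 × 0.19 = 0.00836
  Regime R6: 0.121 × 0.196 = 0.023716
  Regime R4: 0.64 × 0.284 = 0.18176
Sum = 0.215786.
The ratio is 0.00195 / 0.00836 (the normalizer cancels) = 0.233.

0.233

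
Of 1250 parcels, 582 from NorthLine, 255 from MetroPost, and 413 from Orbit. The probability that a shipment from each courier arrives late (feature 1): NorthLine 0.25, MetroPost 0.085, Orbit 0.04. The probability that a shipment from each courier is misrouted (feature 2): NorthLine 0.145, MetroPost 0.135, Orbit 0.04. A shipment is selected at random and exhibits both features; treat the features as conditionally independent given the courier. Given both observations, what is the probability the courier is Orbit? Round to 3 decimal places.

Unnormalized posteriors (prior × likelihood):
  NorthLine: 0.4656 × 0.25 × 0.145 = 0.016878
  MetroPost: 0.204 × 0.085 × 0.135 = 0.0023409
  Orbit: 0.3304 × 0.04 × 0.04 = 0.00052864
Sum = 0.01974754.
P(Orbit | evidence) = 0.00052864 / 0.01974754 ≈ 0.027.

0.027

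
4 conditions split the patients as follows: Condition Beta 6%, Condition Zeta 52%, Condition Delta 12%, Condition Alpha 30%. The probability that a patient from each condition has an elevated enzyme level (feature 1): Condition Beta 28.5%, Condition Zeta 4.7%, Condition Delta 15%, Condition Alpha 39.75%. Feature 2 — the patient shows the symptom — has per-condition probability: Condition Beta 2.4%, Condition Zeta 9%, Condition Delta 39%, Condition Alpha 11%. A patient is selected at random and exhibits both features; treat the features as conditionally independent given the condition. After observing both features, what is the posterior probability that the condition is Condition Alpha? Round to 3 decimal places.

0.577

Prior × likelihood for each hypothesis:
  Condition Beta: 0.06 × 0.285 × 0.024 = 0.0004104
  Condition Zeta: 0.52 × 0.047 × 0.09 = 0.0021996
  Condition Delta: 0.12 × 0.15 × 0.39 = 0.00702
  Condition Alpha: 0.3 × 0.3975 × 0.11 = 0.0131175
Normalizing constant = 0.0227475.
P(Condition Alpha | evidence) = 0.0131175 / 0.0227475 ≈ 0.577.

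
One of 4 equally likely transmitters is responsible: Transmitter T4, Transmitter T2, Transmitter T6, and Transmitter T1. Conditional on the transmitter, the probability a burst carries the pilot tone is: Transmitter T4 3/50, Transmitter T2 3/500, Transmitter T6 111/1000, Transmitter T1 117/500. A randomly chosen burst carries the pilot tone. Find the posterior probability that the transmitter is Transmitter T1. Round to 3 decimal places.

Since the prior is uniform, the posterior is proportional to the likelihood:
  Transmitter T4: 0.06
  Transmitter T2: 0.006
  Transmitter T6: 0.111
  Transmitter T1: 0.234
Normalizing constant = 0.411.
P(Transmitter T1 | evidence) = 0.234 / 0.411 ≈ 0.569.

0.569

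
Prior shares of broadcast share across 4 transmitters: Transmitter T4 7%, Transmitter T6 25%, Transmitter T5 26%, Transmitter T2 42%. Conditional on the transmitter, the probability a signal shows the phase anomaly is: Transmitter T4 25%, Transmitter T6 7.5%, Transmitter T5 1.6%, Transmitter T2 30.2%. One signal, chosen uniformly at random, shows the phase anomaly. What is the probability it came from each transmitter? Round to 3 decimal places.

Transmitter T4 0.105, Transmitter T6 0.112, Transmitter T5 0.025, Transmitter T2 0.758

By Bayes' rule, posterior ∝ prior × likelihood:
  Transmitter T4: 0.07 × 0.25 = 0.0175
  Transmitter T6: 0.25 × 0.075 = 0.01875
  Transmitter T5: 0.26 × 0.016 = 0.00416
  Transmitter T2: 0.42 × 0.302 = 0.12684
Total = 0.16725.
P(Transmitter T4 | anomaly) = 0.0175/0.16725 ≈ 0.105
P(Transmitter T6 | anomaly) = 0.01875/0.16725 ≈ 0.112
P(Transmitter T5 | anomaly) = 0.00416/0.16725 ≈ 0.025
P(Transmitter T2 | anomaly) = 0.12684/0.16725 ≈ 0.758
(Check: 0.105+0.112+0.025+0.758 = 1.000.)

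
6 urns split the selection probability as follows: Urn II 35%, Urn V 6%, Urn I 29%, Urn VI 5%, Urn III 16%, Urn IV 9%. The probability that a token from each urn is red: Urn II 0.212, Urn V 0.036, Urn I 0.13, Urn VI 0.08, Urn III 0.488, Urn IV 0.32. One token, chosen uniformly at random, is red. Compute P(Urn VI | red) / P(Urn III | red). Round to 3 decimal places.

0.051

Prior × likelihood for each hypothesis:
  Urn II: 0.35 × 0.212 = 0.0742
  Urn V: 0.06 × 0.036 = 0.00216
  Urn I: 0.29 × 0.13 = 0.0377
  Urn VI: 0.05 × 0.08 = 0.004
  Urn III: 0.16 × 0.488 = 0.07808
  Urn IV: 0.09 × 0.32 = 0.0288
Normalizing constant = 0.22494.
The ratio is 0.004 / 0.07808 (the normalizer cancels) = 0.051.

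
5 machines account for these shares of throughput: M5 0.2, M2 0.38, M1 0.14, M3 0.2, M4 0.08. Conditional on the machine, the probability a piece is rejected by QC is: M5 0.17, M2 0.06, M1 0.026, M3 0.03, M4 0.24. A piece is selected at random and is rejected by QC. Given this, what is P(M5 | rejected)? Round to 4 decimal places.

Compute prior × likelihood for every hypothesis:
  M5: 0.2 × 0.17 = 0.034
  M2: 0.38 × 0.06 = 0.0228
  M1: 0.14 × 0.026 = 0.00364
  M3: 0.2 × 0.03 = 0.006
  M4: 0.08 × 0.24 = 0.0192
Normalizing constant = 0.08564.
P(M5 | evidence) = 0.034 / 0.08564 ≈ 0.3970.

0.3970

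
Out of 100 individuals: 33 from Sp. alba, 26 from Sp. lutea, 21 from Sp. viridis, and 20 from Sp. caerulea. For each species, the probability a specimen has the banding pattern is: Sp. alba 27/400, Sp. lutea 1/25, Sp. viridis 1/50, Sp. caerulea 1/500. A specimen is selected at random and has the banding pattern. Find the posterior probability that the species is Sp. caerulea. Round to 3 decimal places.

0.011

Prior × likelihood for each hypothesis:
  Sp. alba: 0.33 × 0.0675 = 0.022275
  Sp. lutea: 0.26 × 0.04 = 0.0104
  Sp. viridis: 0.21 × 0.02 = 0.0042
  Sp. caerulea: 0.2 × 0.002 = 0.0004
Total = 0.037275.
P(Sp. caerulea | evidence) = 0.0004 / 0.037275 ≈ 0.011.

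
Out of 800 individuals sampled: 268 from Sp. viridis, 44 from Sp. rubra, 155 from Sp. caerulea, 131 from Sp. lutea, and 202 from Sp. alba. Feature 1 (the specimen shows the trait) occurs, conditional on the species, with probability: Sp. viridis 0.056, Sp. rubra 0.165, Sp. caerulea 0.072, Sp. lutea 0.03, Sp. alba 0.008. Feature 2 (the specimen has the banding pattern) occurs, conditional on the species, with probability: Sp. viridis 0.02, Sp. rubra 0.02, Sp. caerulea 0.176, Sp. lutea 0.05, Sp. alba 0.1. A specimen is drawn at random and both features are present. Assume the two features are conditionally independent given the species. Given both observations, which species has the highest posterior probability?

Sp. caerulea

Unnormalized posteriors (prior × likelihood):
  Sp. viridis: 0.335 × 0.056 × 0.02 = 0.0003752
  Sp. rubra: 0.055 × 0.165 × 0.02 = 0.0001815
  Sp. caerulea: 0.19375 × 0.072 × 0.176 = 0.0024552
  Sp. lutea: 0.16375 × 0.03 × 0.05 = 0.000245625
  Sp. alba: 0.2525 × 0.008 × 0.1 = 0.000202
Sum = 0.003459525.
Largest term belongs to Sp. caerulea, so Sp. caerulea is most probable.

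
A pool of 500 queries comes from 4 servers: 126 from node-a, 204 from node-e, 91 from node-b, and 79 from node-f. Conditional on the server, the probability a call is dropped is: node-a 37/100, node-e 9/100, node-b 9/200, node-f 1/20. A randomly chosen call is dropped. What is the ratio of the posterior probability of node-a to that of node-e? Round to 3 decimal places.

By Bayes' rule, posterior ∝ prior × likelihood:
  node-a: 0.252 × 0.37 = 0.09324
  node-e: 0.408 × 0.09 = 0.03672
  node-b: 0.182 × 0.045 = 0.00819
  node-f: 0.158 × 0.05 = 0.0079
Sum = 0.14605.
The ratio is 0.09324 / 0.03672 (the normalizer cancels) = 2.539.

2.539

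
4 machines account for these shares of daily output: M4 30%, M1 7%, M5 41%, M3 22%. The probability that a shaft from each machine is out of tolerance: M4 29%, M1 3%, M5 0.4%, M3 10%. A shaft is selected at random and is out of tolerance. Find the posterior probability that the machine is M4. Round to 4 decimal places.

Prior × likelihood for each hypothesis:
  M4: 0.3 × 0.29 = 0.087
  M1: 0.07 × 0.03 = 0.0021
  M5: 0.41 × 0.004 = 0.00164
  M3: 0.22 × 0.1 = 0.022
Sum = 0.11274.
P(M4 | evidence) = 0.087 / 0.11274 ≈ 0.7717.

0.7717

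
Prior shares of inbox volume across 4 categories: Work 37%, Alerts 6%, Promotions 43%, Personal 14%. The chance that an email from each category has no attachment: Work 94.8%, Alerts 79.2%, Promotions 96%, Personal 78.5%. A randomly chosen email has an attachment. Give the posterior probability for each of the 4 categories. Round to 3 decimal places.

Work 0.243, Alerts 0.158, Promotions 0.218, Personal 0.381

Taking complements, P(attachment | each) = Work 0.052, Alerts 0.208, Promotions 0.04, Personal 0.215.
Unnormalized posteriors (prior × likelihood):
  Work: 0.37 × 0.052 = 0.01924
  Alerts: 0.06 × 0.208 = 0.01248
  Promotions: 0.43 × 0.04 = 0.0172
  Personal: 0.14 × 0.215 = 0.0301
Total = 0.07902.
P(Work | attachment) = 0.01924/0.07902 ≈ 0.243
P(Alerts | attachment) = 0.01248/0.07902 ≈ 0.158
P(Promotions | attachment) = 0.0172/0.07902 ≈ 0.218
P(Personal | attachment) = 0.0301/0.07902 ≈ 0.381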